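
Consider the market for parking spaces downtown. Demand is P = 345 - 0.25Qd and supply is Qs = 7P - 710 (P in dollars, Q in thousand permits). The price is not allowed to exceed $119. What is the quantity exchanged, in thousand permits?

123

Rearranging demand gives Qd = 1380 - 4P. Without the control the market clears where 1380 - 4P = 7P - 710, i.e. P* = 190 and Q* = 620.
Since 119 < 190, the ceiling is binding.
At P = 119: Qd = 1380 - 4·119 = 904 and Qs = 7·119 - 710 = 123.
The quantity actually transacted is the short side, supply: 123.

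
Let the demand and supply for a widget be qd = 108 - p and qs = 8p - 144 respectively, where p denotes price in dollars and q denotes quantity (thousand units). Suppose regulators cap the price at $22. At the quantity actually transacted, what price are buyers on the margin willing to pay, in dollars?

Equilibrium: 108 - p = 8p - 144, so 252 = 9p and p* = 28, q* = 80.
Because the ceiling (22) lies below the market-clearing price, it is binding.
At p = 22: qd = 108 - 22 = 86 and qs = 8·22 - 144 = 32.
Only 32 units reach the market. On the demand curve, the marginal buyer's willingness to pay at q = 32 is (108 - 32) = 76.

76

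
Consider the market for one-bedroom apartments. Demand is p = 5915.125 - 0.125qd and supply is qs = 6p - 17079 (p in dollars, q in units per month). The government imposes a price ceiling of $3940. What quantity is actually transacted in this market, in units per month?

6561

Rearranging demand gives qd = 47321 - 8p. Equilibrium: 47321 - 8p = 6p - 17079, so 64400 = 14p and p* = 4600, q* = 10521.
The ceiling of 3940 is below the equilibrium price 4600, so it binds.
At p = 3940: qd = 47321 - 8·3940 = 15801 and qs = 6·3940 - 17079 = 6561.
The quantity actually transacted is the short side, supply: 6561.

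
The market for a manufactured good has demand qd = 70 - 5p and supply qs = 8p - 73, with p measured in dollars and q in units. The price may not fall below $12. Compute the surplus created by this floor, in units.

13

Without the control the market clears where 70 - 5p = 8p - 73, i.e. p* = 11 and q* = 15.
The floor of 12 is above the equilibrium price 11, so it binds.
At p = 12: qd = 70 - 5·12 = 10 and qs = 8·12 - 73 = 23.
Surplus = qs - qd = 23 - 10 = 13.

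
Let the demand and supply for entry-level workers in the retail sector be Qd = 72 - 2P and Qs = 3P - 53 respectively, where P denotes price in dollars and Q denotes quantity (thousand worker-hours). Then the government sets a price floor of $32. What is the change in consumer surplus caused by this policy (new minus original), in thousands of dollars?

-105

In a free market, 72 - 2P = 3P - 53 gives the equilibrium P* = 25, Q* = 22.
The floor of 32 is above the equilibrium price 25, so it binds.
At P = 32: Qd = 72 - 2·32 = 8 and Qs = 3·32 - 53 = 43.
Consumer surplus without the control is ½ · (36 - 25) · 22 = 121.
With the floor, consumers buy 8 units at 32, so CS = ½ · (36 - 32) · 8 = 16.
Change in consumer surplus = 16 - 121 = -105.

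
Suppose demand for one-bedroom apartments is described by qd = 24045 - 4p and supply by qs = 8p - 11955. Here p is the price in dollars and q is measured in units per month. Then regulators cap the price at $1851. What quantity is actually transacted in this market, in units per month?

Equilibrium: 24045 - 4p = 8p - 11955, so 36000 = 12p and p* = 3000, q* = 12045.
Since 1851 < 3000, the ceiling is binding.
At p = 1851: qd = 24045 - 4·1851 = 16641 and qs = 8·1851 - 11955 = 2853.
The quantity actually transacted is the short side, supply: 2853.

2853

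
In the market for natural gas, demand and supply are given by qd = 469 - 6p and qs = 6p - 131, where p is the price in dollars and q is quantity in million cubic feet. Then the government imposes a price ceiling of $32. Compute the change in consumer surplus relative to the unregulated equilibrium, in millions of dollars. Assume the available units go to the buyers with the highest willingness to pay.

126

In a free market, 469 - 6p = 6p - 131 gives the equilibrium p* = 50, q* = 169.
Because the ceiling (32) lies below the market-clearing price, it is binding.
At p = 32: qd = 469 - 6·32 = 277 and qs = 6·32 - 131 = 61.
Consumer surplus without the control is ½ · (469/6 - 50) · 169 = 28561/12.
With the ceiling, 61 units are sold at 32 (assume they go to the highest-value buyers). The demand price at q = 61 is 68, so CS = ½ · [(469/6 - 32) + (68 - 32)] · 61 = 30073/12.
Change in consumer surplus = 30073/12 - 28561/12 = 126.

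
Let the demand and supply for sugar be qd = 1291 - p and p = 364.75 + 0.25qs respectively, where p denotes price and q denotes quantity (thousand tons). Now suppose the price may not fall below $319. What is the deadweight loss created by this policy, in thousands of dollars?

0

Rearranging supply gives qs = 4p - 1459. Setting quantity demanded equal to quantity supplied, 1291 - p = 4p - 1459, gives p* = 550 and q* = 741.
The floor of 319 is below the equilibrium price 550, so it is not binding; the market clears at p* = 550, q* = 741.
Since the control does not bind, no trades are prevented and deadweight loss is zero.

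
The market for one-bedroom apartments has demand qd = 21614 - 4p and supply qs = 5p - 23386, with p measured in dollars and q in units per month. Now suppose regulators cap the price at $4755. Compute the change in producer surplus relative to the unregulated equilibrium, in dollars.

-245367.5

Equilibrium: 21614 - 4p = 5p - 23386, so 45000 = 9p and p* = 5000, q* = 1614.
Since 4755 < 5000, the ceiling is binding.
At p = 4755: qd = 21614 - 4·4755 = 2594 and qs = 5·4755 - 23386 = 389.
Producer surplus without the control is ½ · (5000 - 4677.2) · 1614 = 260499.6.
With the ceiling, producers sell 389 units at 4755, so PS = ½ · (4755 - 4677.2) · 389 = 15132.1.
Change in producer surplus = 15132.1 - 260499.6 = -245367.5.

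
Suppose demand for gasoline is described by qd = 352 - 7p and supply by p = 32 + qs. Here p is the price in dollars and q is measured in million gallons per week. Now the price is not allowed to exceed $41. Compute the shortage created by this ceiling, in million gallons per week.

Rearranging supply gives qs = p - 32. In a free market, 352 - 7p = p - 32 gives the equilibrium p* = 48, q* = 16.
Because the ceiling (41) lies below the market-clearing price, it is binding.
At p = 41: qd = 352 - 7·41 = 65 and qs = 41 - 32 = 9.
Shortage = qd - qs = 65 - 9 = 56.

56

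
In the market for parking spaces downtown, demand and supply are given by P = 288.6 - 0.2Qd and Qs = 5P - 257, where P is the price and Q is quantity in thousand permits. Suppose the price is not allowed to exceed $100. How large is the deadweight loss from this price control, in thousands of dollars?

24500

Rearranging demand gives Qd = 1443 - 5P. Setting quantity demanded equal to quantity supplied, 1443 - 5P = 5P - 257, gives P* = 170 and Q* = 593.
The ceiling of 100 is below the equilibrium price 170, so it binds.
At P = 100: Qd = 1443 - 5·100 = 943 and Qs = 5·100 - 257 = 243.
Quantity traded falls to 243. At Q = 243 the demand price is (1443 - 243)/5 = 240 and the supply price is (257 + 243)/5 = 100.
Deadweight loss = ½ · (240 - 100) · (593 - 243) = ½ · 140 · 350 = 24500.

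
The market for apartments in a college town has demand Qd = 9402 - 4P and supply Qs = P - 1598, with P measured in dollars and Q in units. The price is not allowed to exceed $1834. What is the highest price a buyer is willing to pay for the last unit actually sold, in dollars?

Equilibrium: 9402 - 4P = P - 1598, so 11000 = 5P and P* = 2200, Q* = 602.
Because the ceiling (1834) lies below the market-clearing price, it is binding.
At P = 1834: Qd = 9402 - 4·1834 = 2066 and Qs = 1834 - 1598 = 236.
Only 236 units reach the market. On the demand curve, the marginal buyer's willingness to pay at Q = 236 is (9402 - 236)/4 = 2291.5.

2291.5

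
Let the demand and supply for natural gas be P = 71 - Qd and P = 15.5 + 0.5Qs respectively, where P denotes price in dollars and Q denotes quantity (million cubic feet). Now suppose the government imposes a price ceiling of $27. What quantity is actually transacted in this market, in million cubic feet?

23

Rearranging demand gives Qd = 71 - P; rearranging supply gives Qs = 2P - 31. Without the control the market clears where 71 - P = 2P - 31, i.e. P* = 34 and Q* = 37.
Since 27 < 34, the ceiling is binding.
At P = 27: Qd = 71 - 27 = 44 and Qs = 2·27 - 31 = 23.
The quantity actually transacted is the short side, supply: 23.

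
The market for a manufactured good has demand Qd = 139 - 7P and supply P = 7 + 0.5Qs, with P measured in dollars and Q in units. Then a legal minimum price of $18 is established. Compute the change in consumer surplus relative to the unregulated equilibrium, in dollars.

-16.5

Rearranging supply gives Qs = 2P - 14. Without the control the market clears where 139 - 7P = 2P - 14, i.e. P* = 17 and Q* = 20.
Because the floor (18) lies above the market-clearing price, it is binding.
At P = 18: Qd = 139 - 7·18 = 13 and Qs = 2·18 - 14 = 22.
Consumer surplus without the control is ½ · (139/7 - 17) · 20 = 200/7.
With the floor, consumers buy 13 units at 18, so CS = ½ · (139/7 - 18) · 13 = 169/14.
Change in consumer surplus = 169/14 - 200/7 = -16.5.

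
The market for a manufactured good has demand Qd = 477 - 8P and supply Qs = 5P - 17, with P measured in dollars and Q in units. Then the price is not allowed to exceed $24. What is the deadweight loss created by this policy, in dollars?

In a free market, 477 - 8P = 5P - 17 gives the equilibrium P* = 38, Q* = 173.
The ceiling of 24 is below the equilibrium price 38, so it binds.
At P = 24: Qd = 477 - 8·24 = 285 and Qs = 5·24 - 17 = 103.
Quantity traded falls to 103. At Q = 103 the demand price is (477 - 103)/8 = 46.75 and the supply price is (17 + 103)/5 = 24.
Deadweight loss = ½ · (46.75 - 24) · (173 - 103) = ½ · 22.75 · 70 = 796.25.

796.25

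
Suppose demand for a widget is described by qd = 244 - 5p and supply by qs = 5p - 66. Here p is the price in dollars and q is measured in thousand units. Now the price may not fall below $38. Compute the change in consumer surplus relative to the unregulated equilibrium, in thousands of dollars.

Setting quantity demanded equal to quantity supplied, 244 - 5p = 5p - 66, gives p* = 31 and q* = 89.
Because the floor (38) lies above the market-clearing price, it is binding.
At p = 38: qd = 244 - 5·38 = 54 and qs = 5·38 - 66 = 124.
Consumer surplus without the control is ½ · (48.8 - 31) · 89 = 792.1.
With the floor, consumers buy 54 units at 38, so CS = ½ · (48.8 - 38) · 54 = 291.6.
Change in consumer surplus = 291.6 - 792.1 = -500.5.

-500.5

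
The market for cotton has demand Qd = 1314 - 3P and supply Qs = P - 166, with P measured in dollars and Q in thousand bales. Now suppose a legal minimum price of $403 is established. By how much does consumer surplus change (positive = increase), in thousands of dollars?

-5098.5

Setting quantity demanded equal to quantity supplied, 1314 - 3P = P - 166, gives P* = 370 and Q* = 204.
Since 403 > 370, the floor is binding.
At P = 403: Qd = 1314 - 3·403 = 105 and Qs = 403 - 166 = 237.
Consumer surplus without the control is ½ · (438 - 370) · 204 = 6936.
With the floor, consumers buy 105 units at 403, so CS = ½ · (438 - 403) · 105 = 1837.5.
Change in consumer surplus = 1837.5 - 6936 = -5098.5.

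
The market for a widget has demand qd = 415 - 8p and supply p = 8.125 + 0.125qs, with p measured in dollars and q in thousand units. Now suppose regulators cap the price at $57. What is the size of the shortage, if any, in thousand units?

0

Rearranging supply gives qs = 8p - 65. Equilibrium: 415 - 8p = 8p - 65, so 480 = 16p and p* = 30, q* = 175.
The ceiling of 57 is above the equilibrium price 30, so it is not binding; the market clears at p* = 30, q* = 175.
Since the control does not bind, there is no shortage.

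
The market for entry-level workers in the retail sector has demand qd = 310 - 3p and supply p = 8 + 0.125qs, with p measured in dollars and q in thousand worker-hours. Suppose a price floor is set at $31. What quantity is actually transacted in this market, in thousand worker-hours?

Rearranging supply gives qs = 8p - 64. Without the control the market clears where 310 - 3p = 8p - 64, i.e. p* = 34 and q* = 208.
Since 31 is below p* = 34, the floor does not bind and the free-market outcome prevails.

208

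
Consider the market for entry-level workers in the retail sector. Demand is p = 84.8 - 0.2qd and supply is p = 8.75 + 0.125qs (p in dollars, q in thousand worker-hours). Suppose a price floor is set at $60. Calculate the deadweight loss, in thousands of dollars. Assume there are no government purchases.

1966.25

Rearranging demand gives qd = 424 - 5p; rearranging supply gives qs = 8p - 70. Equilibrium: 424 - 5p = 8p - 70, so 494 = 13p and p* = 38, q* = 234.
The floor of 60 is above the equilibrium price 38, so it binds.
At p = 60: qd = 424 - 5·60 = 124 and qs = 8·60 - 70 = 410.
Quantity traded falls to 124. At q = 124 the demand price is (424 - 124)/5 = 60 and the supply price is (70 + 124)/8 = 24.25.
Deadweight loss = ½ · (60 - 24.25) · (234 - 124) = ½ · 35.75 · 110 = 1966.25.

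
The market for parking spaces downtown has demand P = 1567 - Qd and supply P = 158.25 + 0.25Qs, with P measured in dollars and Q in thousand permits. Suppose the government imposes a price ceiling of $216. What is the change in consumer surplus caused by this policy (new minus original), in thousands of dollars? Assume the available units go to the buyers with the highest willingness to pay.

-349664

Rearranging demand gives Qd = 1567 - P; rearranging supply gives Qs = 4P - 633. Equilibrium: 1567 - P = 4P - 633, so 2200 = 5P and P* = 440, Q* = 1127.
The ceiling of 216 is below the equilibrium price 440, so it binds.
At P = 216: Qd = 1567 - 216 = 1351 and Qs = 4·216 - 633 = 231.
Consumer surplus without the control is ½ · (1567 - 440) · 1127 = 635064.5.
With the ceiling, 231 units are sold at 216 (assume they go to the highest-value buyers). The demand price at Q = 231 is 1336, so CS = ½ · [(1567 - 216) + (1336 - 216)] · 231 = 285400.5.
Change in consumer surplus = 285400.5 - 635064.5 = -349664.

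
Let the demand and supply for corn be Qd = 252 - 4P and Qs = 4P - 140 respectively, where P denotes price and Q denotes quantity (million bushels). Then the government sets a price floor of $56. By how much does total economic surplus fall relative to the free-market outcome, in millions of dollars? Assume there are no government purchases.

In a free market, 252 - 4P = 4P - 140 gives the equilibrium P* = 49, Q* = 56.
The floor of 56 is above the equilibrium price 49, so it binds.
At P = 56: Qd = 252 - 4·56 = 28 and Qs = 4·56 - 140 = 84.
Quantity traded falls to 28. At Q = 28 the demand price is (252 - 28)/4 = 56 and the supply price is (140 + 28)/4 = 42.
Deadweight loss = ½ · (56 - 42) · (56 - 28) = ½ · 14 · 28 = 196.

196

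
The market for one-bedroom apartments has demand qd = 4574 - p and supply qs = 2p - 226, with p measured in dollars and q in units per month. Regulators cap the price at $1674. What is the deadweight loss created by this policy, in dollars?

0

Equilibrium: 4574 - p = 2p - 226, so 4800 = 3p and p* = 1600, q* = 2974.
The ceiling of 1674 is above the equilibrium price 1600, so it is not binding; the market clears at p* = 1600, q* = 2974.
Since the control does not bind, no trades are prevented and deadweight loss is zero.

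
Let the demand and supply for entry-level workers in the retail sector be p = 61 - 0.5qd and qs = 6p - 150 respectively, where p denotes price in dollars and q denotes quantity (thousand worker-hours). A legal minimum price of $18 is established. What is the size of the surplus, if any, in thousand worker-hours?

0

Rearranging demand gives qd = 122 - 2p. Without the control the market clears where 122 - 2p = 6p - 150, i.e. p* = 34 and q* = 54.
The floor of 18 is below the equilibrium price 34, so it is not binding; the market clears at p* = 34, q* = 54.
Since the control does not bind, there is no surplus.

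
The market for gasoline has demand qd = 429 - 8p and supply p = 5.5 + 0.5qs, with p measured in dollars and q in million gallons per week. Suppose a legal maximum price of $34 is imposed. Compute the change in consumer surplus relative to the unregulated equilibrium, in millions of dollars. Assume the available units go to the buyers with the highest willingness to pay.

Rearranging supply gives qs = 2p - 11. Without the control the market clears where 429 - 8p = 2p - 11, i.e. p* = 44 and q* = 77.
Because the ceiling (34) lies below the market-clearing price, it is binding.
At p = 34: qd = 429 - 8·34 = 157 and qs = 2·34 - 11 = 57.
Consumer surplus without the control is ½ · (53.625 - 44) · 77 = 370.5625.
With the ceiling, 57 units are sold at 34 (assume they go to the highest-value buyers). The demand price at q = 57 is 46.5, so CS = ½ · [(53.625 - 34) + (46.5 - 34)] · 57 = 915.5625.
Change in consumer surplus = 915.5625 - 370.5625 = 545.

545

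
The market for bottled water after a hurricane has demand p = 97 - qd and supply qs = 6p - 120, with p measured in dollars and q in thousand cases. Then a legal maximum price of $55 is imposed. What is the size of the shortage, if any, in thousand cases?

Rearranging demand gives qd = 97 - p. Setting quantity demanded equal to quantity supplied, 97 - p = 6p - 120, gives p* = 31 and q* = 66.
The ceiling of 55 is above the equilibrium price 31, so it is not binding; the market clears at p* = 31, q* = 66.
Since the control does not bind, there is no shortage.

0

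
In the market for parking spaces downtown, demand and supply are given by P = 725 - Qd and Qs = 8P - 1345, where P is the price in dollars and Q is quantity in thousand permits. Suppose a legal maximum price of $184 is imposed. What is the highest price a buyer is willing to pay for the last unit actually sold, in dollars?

598

Rearranging demand gives Qd = 725 - P. In a free market, 725 - P = 8P - 1345 gives the equilibrium P* = 230, Q* = 495.
Since 184 < 230, the ceiling is binding.
At P = 184: Qd = 725 - 184 = 541 and Qs = 8·184 - 1345 = 127.
Only 127 units reach the market. On the demand curve, the marginal buyer's willingness to pay at Q = 127 is (725 - 127) = 598.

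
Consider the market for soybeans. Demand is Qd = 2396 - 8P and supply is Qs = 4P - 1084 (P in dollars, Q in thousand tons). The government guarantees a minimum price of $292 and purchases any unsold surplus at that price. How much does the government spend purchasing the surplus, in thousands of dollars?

Equilibrium: 2396 - 8P = 4P - 1084, so 3480 = 12P and P* = 290, Q* = 76.
Since 292 > 290, the floor is binding.
At P = 292: Qd = 2396 - 8·292 = 60 and Qs = 4·292 - 1084 = 84.
Surplus = Qs - Qd = 24.
Government expenditure = surplus × support price = 24 × 292 = 7008.

7008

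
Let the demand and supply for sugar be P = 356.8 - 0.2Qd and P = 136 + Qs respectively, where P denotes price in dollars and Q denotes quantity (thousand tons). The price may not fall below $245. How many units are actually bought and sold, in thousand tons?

Rearranging demand gives Qd = 1784 - 5P; rearranging supply gives Qs = P - 136. Setting quantity demanded equal to quantity supplied, 1784 - 5P = P - 136, gives P* = 320 and Q* = 184.
The floor of 245 is below the equilibrium price 320, so it is not binding; the market clears at P* = 320, Q* = 184.

184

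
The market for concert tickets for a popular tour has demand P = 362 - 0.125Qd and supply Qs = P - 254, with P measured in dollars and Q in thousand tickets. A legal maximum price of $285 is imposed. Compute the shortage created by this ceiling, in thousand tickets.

Rearranging demand gives Qd = 2896 - 8P. Without the control the market clears where 2896 - 8P = P - 254, i.e. P* = 350 and Q* = 96.
The ceiling of 285 is below the equilibrium price 350, so it binds.
At P = 285: Qd = 2896 - 8·285 = 616 and Qs = 285 - 254 = 31.
Shortage = Qd - Qs = 616 - 31 = 585.

585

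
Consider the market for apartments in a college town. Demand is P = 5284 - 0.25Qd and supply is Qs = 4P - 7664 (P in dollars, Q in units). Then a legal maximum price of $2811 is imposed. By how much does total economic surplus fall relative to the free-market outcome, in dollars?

2490084

Rearranging demand gives Qd = 21136 - 4P. Setting quantity demanded equal to quantity supplied, 21136 - 4P = 4P - 7664, gives P* = 3600 and Q* = 6736.
The ceiling of 2811 is below the equilibrium price 3600, so it binds.
At P = 2811: Qd = 21136 - 4·2811 = 9892 and Qs = 4·2811 - 7664 = 3580.
Quantity traded falls to 3580. At Q = 3580 the demand price is (21136 - 3580)/4 = 4389 and the supply price is (7664 + 3580)/4 = 2811.
Deadweight loss = ½ · (4389 - 2811) · (6736 - 3580) = ½ · 1578 · 3156 = 2490084.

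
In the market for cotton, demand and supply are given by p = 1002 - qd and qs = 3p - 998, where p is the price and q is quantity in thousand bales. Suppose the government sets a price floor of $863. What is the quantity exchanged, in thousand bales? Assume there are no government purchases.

139

Rearranging demand gives qd = 1002 - p. In a free market, 1002 - p = 3p - 998 gives the equilibrium p* = 500, q* = 502.
Because the floor (863) lies above the market-clearing price, it is binding.
At p = 863: qd = 1002 - 863 = 139 and qs = 3·863 - 998 = 1591.
The quantity actually transacted is the short side, demand: 139.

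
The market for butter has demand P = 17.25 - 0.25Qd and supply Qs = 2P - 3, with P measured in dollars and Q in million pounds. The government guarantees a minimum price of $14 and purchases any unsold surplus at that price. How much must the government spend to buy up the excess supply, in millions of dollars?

168

Rearranging demand gives Qd = 69 - 4P. Equilibrium: 69 - 4P = 2P - 3, so 72 = 6P and P* = 12, Q* = 21.
Because the floor (14) lies above the market-clearing price, it is binding.
At P = 14: Qd = 69 - 4·14 = 13 and Qs = 2·14 - 3 = 25.
Surplus = Qs - Qd = 12.
Government expenditure = surplus × support price = 12 × 14 = 168.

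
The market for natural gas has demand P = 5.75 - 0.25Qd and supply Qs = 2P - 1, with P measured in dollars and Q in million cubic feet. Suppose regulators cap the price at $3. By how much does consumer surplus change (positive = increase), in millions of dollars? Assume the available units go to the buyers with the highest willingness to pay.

Rearranging demand gives Qd = 23 - 4P. In a free market, 23 - 4P = 2P - 1 gives the equilibrium P* = 4, Q* = 7.
The ceiling of 3 is below the equilibrium price 4, so it binds.
At P = 3: Qd = 23 - 4·3 = 11 and Qs = 2·3 - 1 = 5.
Consumer surplus without the control is ½ · (5.75 - 4) · 7 = 6.125.
With the ceiling, 5 units are sold at 3 (assume they go to the highest-value buyers). The demand price at Q = 5 is 4.5, so CS = ½ · [(5.75 - 3) + (4.5 - 3)] · 5 = 10.625.
Change in consumer surplus = 10.625 - 6.125 = 4.5.

4.5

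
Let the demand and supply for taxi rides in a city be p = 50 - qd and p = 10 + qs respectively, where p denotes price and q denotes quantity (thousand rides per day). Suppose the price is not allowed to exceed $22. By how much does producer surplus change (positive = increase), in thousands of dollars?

Rearranging demand gives qd = 50 - p; rearranging supply gives qs = p - 10. Without the control the market clears where 50 - p = p - 10, i.e. p* = 30 and q* = 20.
The ceiling of 22 is below the equilibrium price 30, so it binds.
At p = 22: qd = 50 - 22 = 28 and qs = 22 - 10 = 12.
Producer surplus without the control is ½ · (30 - 10) · 20 = 200.
With the ceiling, producers sell 12 units at 22, so PS = ½ · (22 - 10) · 12 = 72.
Change in producer surplus = 72 - 200 = -128.

-128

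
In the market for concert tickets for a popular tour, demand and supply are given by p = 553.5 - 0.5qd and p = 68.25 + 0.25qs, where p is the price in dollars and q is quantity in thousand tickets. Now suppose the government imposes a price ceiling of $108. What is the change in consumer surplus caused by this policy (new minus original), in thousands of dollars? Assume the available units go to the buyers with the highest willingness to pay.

Rearranging demand gives qd = 1107 - 2p; rearranging supply gives qs = 4p - 273. Setting quantity demanded equal to quantity supplied, 1107 - 2p = 4p - 273, gives p* = 230 and q* = 647.
Since 108 < 230, the ceiling is binding.
At p = 108: qd = 1107 - 2·108 = 891 and qs = 4·108 - 273 = 159.
Consumer surplus without the control is ½ · (553.5 - 230) · 647 = 104652.25.
With the ceiling, 159 units are sold at 108 (assume they go to the highest-value buyers). The demand price at q = 159 is 474, so CS = ½ · [(553.5 - 108) + (474 - 108)] · 159 = 64514.25.
Change in consumer surplus = 64514.25 - 104652.25 = -40138.

-40138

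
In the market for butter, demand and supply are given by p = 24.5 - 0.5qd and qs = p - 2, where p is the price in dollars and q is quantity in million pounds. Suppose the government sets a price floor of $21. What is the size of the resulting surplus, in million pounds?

12

Rearranging demand gives qd = 49 - 2p. Equilibrium: 49 - 2p = p - 2, so 51 = 3p and p* = 17, q* = 15.
The floor of 21 is above the equilibrium price 17, so it binds.
At p = 21: qd = 49 - 2·21 = 7 and qs = 21 - 2 = 19.
Surplus = qs - qd = 19 - 7 = 12.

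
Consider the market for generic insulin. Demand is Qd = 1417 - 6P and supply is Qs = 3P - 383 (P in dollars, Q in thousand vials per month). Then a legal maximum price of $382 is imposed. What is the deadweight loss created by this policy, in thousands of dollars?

Setting quantity demanded equal to quantity supplied, 1417 - 6P = 3P - 383, gives P* = 200 and Q* = 217.
The ceiling of 382 is above the equilibrium price 200, so it is not binding; the market clears at P* = 200, Q* = 217.
Since the control does not bind, no trades are prevented and deadweight loss is zero.

0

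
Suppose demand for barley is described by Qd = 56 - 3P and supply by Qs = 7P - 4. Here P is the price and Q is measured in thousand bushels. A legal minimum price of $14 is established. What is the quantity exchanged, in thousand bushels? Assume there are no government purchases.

Equilibrium: 56 - 3P = 7P - 4, so 60 = 10P and P* = 6, Q* = 38.
Since 14 > 6, the floor is binding.
At P = 14: Qd = 56 - 3·14 = 14 and Qs = 7·14 - 4 = 94.
The quantity actually transacted is the short side, demand: 14.

14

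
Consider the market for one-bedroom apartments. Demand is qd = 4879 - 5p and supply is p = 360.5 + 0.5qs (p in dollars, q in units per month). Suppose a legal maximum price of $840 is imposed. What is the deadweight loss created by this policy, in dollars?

Rearranging supply gives qs = 2p - 721. In a free market, 4879 - 5p = 2p - 721 gives the equilibrium p* = 800, q* = 879.
Since 840 is above p* = 800, the ceiling does not bind and the free-market outcome prevails.
Since the control does not bind, no trades are prevented and deadweight loss is zero.

0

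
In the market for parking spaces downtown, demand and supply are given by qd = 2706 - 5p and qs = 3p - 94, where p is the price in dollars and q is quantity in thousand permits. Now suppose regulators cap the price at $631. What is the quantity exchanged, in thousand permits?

956

Setting quantity demanded equal to quantity supplied, 2706 - 5p = 3p - 94, gives p* = 350 and q* = 956.
The ceiling of 631 is above the equilibrium price 350, so it is not binding; the market clears at p* = 350, q* = 956.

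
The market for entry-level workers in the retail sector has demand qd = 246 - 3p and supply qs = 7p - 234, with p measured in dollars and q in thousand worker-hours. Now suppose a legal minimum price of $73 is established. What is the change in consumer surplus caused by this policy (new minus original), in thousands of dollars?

Equilibrium: 246 - 3p = 7p - 234, so 480 = 10p and p* = 48, q* = 102.
Because the floor (73) lies above the market-clearing price, it is binding.
At p = 73: qd = 246 - 3·73 = 27 and qs = 7·73 - 234 = 277.
Consumer surplus without the control is ½ · (82 - 48) · 102 = 1734.
With the floor, consumers buy 27 units at 73, so CS = ½ · (82 - 73) · 27 = 121.5.
Change in consumer surplus = 121.5 - 1734 = -1612.5.

-1612.5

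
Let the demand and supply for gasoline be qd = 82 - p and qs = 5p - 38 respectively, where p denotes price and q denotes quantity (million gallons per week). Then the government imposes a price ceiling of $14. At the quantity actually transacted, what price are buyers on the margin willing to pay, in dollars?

50

Setting quantity demanded equal to quantity supplied, 82 - p = 5p - 38, gives p* = 20 and q* = 62.
The ceiling of 14 is below the equilibrium price 20, so it binds.
At p = 14: qd = 82 - 14 = 68 and qs = 5·14 - 38 = 32.
Only 32 units reach the market. On the demand curve, the marginal buyer's willingness to pay at q = 32 is (82 - 32) = 50.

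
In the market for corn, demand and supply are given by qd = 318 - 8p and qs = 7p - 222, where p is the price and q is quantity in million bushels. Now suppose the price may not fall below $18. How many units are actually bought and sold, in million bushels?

Without the control the market clears where 318 - 8p = 7p - 222, i.e. p* = 36 and q* = 30.
Since 18 is below p* = 36, the floor does not bind and the free-market outcome prevails.

30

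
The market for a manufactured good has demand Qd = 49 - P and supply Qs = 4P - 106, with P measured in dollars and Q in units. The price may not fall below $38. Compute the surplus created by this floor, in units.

Setting quantity demanded equal to quantity supplied, 49 - P = 4P - 106, gives P* = 31 and Q* = 18.
The floor of 38 is above the equilibrium price 31, so it binds.
At P = 38: Qd = 49 - 38 = 11 and Qs = 4·38 - 106 = 46.
Surplus = Qs - Qd = 46 - 11 = 35.

35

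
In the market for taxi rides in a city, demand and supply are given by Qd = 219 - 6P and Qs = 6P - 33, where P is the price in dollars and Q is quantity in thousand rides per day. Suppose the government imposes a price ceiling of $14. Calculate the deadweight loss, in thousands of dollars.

Equilibrium: 219 - 6P = 6P - 33, so 252 = 12P and P* = 21, Q* = 93.
The ceiling of 14 is below the equilibrium price 21, so it binds.
At P = 14: Qd = 219 - 6·14 = 135 and Qs = 6·14 - 33 = 51.
Quantity traded falls to 51. At Q = 51 the demand price is (219 - 51)/6 = 28 and the supply price is (33 + 51)/6 = 14.
Deadweight loss = ½ · (28 - 14) · (93 - 51) = ½ · 14 · 42 = 294.

294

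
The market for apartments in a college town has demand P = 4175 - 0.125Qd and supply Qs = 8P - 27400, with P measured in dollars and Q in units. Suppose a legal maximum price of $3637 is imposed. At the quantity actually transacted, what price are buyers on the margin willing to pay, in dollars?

Rearranging demand gives Qd = 33400 - 8P. Setting quantity demanded equal to quantity supplied, 33400 - 8P = 8P - 27400, gives P* = 3800 and Q* = 3000.
Since 3637 < 3800, the ceiling is binding.
At P = 3637: Qd = 33400 - 8·3637 = 4304 and Qs = 8·3637 - 27400 = 1696.
Only 1696 units reach the market. On the demand curve, the marginal buyer's willingness to pay at Q = 1696 is (33400 - 1696)/8 = 3963.

3963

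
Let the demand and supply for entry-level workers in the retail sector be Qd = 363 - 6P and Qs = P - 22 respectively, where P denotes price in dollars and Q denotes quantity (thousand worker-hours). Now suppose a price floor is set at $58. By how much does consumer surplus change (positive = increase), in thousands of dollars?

-72

Without the control the market clears where 363 - 6P = P - 22, i.e. P* = 55 and Q* = 33.
Since 58 > 55, the floor is binding.
At P = 58: Qd = 363 - 6·58 = 15 and Qs = 58 - 22 = 36.
Consumer surplus without the control is ½ · (60.5 - 55) · 33 = 90.75.
With the floor, consumers buy 15 units at 58, so CS = ½ · (60.5 - 58) · 15 = 18.75.
Change in consumer surplus = 18.75 - 90.75 = -72.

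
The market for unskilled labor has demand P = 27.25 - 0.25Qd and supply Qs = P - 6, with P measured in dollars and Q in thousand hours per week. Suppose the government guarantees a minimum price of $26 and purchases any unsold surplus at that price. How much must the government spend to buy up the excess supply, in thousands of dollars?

390

Rearranging demand gives Qd = 109 - 4P. Without the control the market clears where 109 - 4P = P - 6, i.e. P* = 23 and Q* = 17.
Because the floor (26) lies above the market-clearing price, it is binding.
At P = 26: Qd = 109 - 4·26 = 5 and Qs = 26 - 6 = 20.
Surplus = Qs - Qd = 15.
Government expenditure = surplus × support price = 15 × 26 = 390.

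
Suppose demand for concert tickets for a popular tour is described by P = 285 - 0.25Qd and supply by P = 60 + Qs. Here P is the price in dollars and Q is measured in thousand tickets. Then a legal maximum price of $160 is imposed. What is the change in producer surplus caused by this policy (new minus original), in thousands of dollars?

-11200

Rearranging demand gives Qd = 1140 - 4P; rearranging supply gives Qs = P - 60. Without the control the market clears where 1140 - 4P = P - 60, i.e. P* = 240 and Q* = 180.
Because the ceiling (160) lies below the market-clearing price, it is binding.
At P = 160: Qd = 1140 - 4·160 = 500 and Qs = 160 - 60 = 100.
Producer surplus without the control is ½ · (240 - 60) · 180 = 16200.
With the ceiling, producers sell 100 units at 160, so PS = ½ · (160 - 60) · 100 = 5000.
Change in producer surplus = 5000 - 16200 = -11200.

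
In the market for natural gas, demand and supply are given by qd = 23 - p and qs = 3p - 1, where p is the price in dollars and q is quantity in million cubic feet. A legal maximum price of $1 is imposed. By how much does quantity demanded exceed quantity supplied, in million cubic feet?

20

Equilibrium: 23 - p = 3p - 1, so 24 = 4p and p* = 6, q* = 17.
Because the ceiling (1) lies below the market-clearing price, it is binding.
At p = 1: qd = 23 - 1 = 22 and qs = 3·1 - 1 = 2.
Shortage = qd - qs = 22 - 2 = 20.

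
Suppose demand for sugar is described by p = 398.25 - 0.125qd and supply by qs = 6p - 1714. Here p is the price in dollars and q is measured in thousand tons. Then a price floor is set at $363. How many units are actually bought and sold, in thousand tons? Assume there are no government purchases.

282

Rearranging demand gives qd = 3186 - 8p. In a free market, 3186 - 8p = 6p - 1714 gives the equilibrium p* = 350, q* = 386.
Since 363 > 350, the floor is binding.
At p = 363: qd = 3186 - 8·363 = 282 and qs = 6·363 - 1714 = 464.
The quantity actually transacted is the short side, demand: 282.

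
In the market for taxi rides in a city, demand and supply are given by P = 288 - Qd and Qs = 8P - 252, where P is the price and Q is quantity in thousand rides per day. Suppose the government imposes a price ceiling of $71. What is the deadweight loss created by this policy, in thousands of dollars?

0

Rearranging demand gives Qd = 288 - P. Setting quantity demanded equal to quantity supplied, 288 - P = 8P - 252, gives P* = 60 and Q* = 228.
The ceiling of 71 is above the equilibrium price 60, so it is not binding; the market clears at P* = 60, Q* = 228.
Since the control does not bind, no trades are prevented and deadweight loss is zero.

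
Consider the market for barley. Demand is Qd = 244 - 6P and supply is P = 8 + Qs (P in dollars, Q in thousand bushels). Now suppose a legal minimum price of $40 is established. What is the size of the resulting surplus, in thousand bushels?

28

Rearranging supply gives Qs = P - 8. Equilibrium: 244 - 6P = P - 8, so 252 = 7P and P* = 36, Q* = 28.
Since 40 > 36, the floor is binding.
At P = 40: Qd = 244 - 6·40 = 4 and Qs = 40 - 8 = 32.
Surplus = Qs - Qd = 32 - 4 = 28.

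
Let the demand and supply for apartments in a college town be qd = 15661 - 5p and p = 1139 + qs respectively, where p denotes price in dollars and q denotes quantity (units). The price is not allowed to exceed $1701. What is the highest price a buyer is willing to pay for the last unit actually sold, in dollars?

3019.8

Rearranging supply gives qs = p - 1139. Setting quantity demanded equal to quantity supplied, 15661 - 5p = p - 1139, gives p* = 2800 and q* = 1661.
Because the ceiling (1701) lies below the market-clearing price, it is binding.
At p = 1701: qd = 15661 - 5·1701 = 7156 and qs = 1701 - 1139 = 562.
Only 562 units reach the market. On the demand curve, the marginal buyer's willingness to pay at q = 562 is (15661 - 562)/5 = 3019.8.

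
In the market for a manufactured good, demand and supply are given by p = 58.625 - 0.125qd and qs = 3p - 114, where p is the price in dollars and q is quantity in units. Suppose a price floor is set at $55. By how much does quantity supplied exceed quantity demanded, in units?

22

Rearranging demand gives qd = 469 - 8p. In a free market, 469 - 8p = 3p - 114 gives the equilibrium p* = 53, q* = 45.
The floor of 55 is above the equilibrium price 53, so it binds.
At p = 55: qd = 469 - 8·55 = 29 and qs = 3·55 - 114 = 51.
Surplus = qs - qd = 51 - 29 = 22.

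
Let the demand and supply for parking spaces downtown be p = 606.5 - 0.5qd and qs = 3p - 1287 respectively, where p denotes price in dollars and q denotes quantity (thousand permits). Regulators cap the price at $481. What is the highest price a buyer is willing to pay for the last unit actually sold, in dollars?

528.5

Rearranging demand gives qd = 1213 - 2p. Setting quantity demanded equal to quantity supplied, 1213 - 2p = 3p - 1287, gives p* = 500 and q* = 213.
The ceiling of 481 is below the equilibrium price 500, so it binds.
At p = 481: qd = 1213 - 2·481 = 251 and qs = 3·481 - 1287 = 156.
Only 156 units reach the market. On the demand curve, the marginal buyer's willingness to pay at q = 156 is (1213 - 156)/2 = 528.5.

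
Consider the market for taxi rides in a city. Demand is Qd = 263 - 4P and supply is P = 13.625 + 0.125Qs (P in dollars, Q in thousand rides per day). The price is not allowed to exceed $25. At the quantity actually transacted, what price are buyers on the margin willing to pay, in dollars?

43

Rearranging supply gives Qs = 8P - 109. Equilibrium: 263 - 4P = 8P - 109, so 372 = 12P and P* = 31, Q* = 139.
Since 25 < 31, the ceiling is binding.
At P = 25: Qd = 263 - 4·25 = 163 and Qs = 8·25 - 109 = 91.
Only 91 units reach the market. On the demand curve, the marginal buyer's willingness to pay at Q = 91 is (263 - 91)/4 = 43.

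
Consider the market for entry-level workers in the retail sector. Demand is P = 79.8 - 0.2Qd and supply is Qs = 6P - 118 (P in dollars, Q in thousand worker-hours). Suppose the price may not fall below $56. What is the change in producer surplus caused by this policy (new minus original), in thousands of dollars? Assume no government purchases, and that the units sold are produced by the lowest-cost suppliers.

902.25

Rearranging demand gives Qd = 399 - 5P. Without the control the market clears where 399 - 5P = 6P - 118, i.e. P* = 47 and Q* = 164.
Because the floor (56) lies above the market-clearing price, it is binding.
At P = 56: Qd = 399 - 5·56 = 119 and Qs = 6·56 - 118 = 218.
Producer surplus without the control is ½ · (47 - 59/3) · 164 = 6724/3.
With the floor, 119 units are sold at 56. The supply price at Q = 119 is 39.5, so PS = ½ · [(56 - 59/3) + (56 - 39.5)] · 119 = 37723/12.
Change in producer surplus = 37723/12 - 6724/3 = 902.25.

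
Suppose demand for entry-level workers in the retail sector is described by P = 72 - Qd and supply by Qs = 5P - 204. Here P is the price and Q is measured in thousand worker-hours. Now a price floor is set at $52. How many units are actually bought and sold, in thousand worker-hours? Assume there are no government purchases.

Rearranging demand gives Qd = 72 - P. In a free market, 72 - P = 5P - 204 gives the equilibrium P* = 46, Q* = 26.
Because the floor (52) lies above the market-clearing price, it is binding.
At P = 52: Qd = 72 - 52 = 20 and Qs = 5·52 - 204 = 56.
The quantity actually transacted is the short side, demand: 20.

20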